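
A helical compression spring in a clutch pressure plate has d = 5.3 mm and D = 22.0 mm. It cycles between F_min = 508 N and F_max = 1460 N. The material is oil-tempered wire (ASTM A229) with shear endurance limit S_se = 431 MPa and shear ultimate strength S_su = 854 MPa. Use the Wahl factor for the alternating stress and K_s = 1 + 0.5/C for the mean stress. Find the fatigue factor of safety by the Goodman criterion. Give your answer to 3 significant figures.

0.942

C = D/d = 22.0/5.3 = 4.1509; K_W = (4C−1)/(4C−4)+0.615/C = 1.3862; K_s = 1+0.5/C = 1.1205
F_a = (F_max−F_min)/2 = 476 N; F_m = (F_max+F_min)/2 = 984 N
τ_a = K_W·8F_aD/(πd³) = 1.3862 × 179.12 = 248.29 MPa
τ_m = K_s·8F_mD/(πd³) = 1.1205 × 370.28 = 414.88 MPa
Goodman: 1/n_f = τ_a/S_se + τ_m/S_su = 248.29/431 + 414.88/854 = 0.57608 + 0.48581 = 1.0619
n_f = 1/1.0619 = 0.9417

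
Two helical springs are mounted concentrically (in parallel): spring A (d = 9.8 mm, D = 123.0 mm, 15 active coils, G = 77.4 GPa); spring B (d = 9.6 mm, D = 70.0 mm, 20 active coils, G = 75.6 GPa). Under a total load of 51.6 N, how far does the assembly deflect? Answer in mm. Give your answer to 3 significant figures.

k_A = Gd⁴/(8D³N_a) = (77.4×10³)(9.8⁴)/(8·123.0³·15) = 3.197 N/mm
k_B = Gd⁴/(8D³N_a) = (75.6×10³)(9.6⁴)/(8·70.0³·20) = 11.7 N/mm
Parallel: k_eq = 3.197 + 11.7 = 14.897 N/mm
δ = F/k_eq = 51.6/14.897 = 3.4637 mm

3.46 mm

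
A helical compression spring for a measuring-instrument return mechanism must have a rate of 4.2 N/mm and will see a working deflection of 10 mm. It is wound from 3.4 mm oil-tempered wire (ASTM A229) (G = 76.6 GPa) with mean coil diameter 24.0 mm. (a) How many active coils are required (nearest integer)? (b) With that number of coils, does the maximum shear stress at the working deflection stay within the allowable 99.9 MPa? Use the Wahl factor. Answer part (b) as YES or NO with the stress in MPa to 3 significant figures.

(a) 22 coils; (b) YES, τ_max = 79.2 MPa

N_a = Gd⁴/(8D³k) = (76.6×10³)(3.4⁴)/(8·24.0³·4.2) = 22.04 → N_a = 22
Actual rate k = Gd⁴/(8D³·22) = 4.2072 N/mm
Working load F = kδ = 4.2072·10 = 42.072 N
C = 24.0/3.4 = 7.0588; K_W = (4C−1)/(4C−4)+0.615/C = 1.2109
τ_max = K_W·8FD/(πd³) = 1.2109·65.42 = 79.218 MPa
τ_max ≤ 99.9 MPa → acceptable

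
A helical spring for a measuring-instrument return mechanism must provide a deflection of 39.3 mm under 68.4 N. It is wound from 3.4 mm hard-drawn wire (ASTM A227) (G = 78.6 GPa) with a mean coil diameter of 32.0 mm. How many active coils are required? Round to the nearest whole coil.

Required rate k = F/δ = 68.4/39.3 = 1.7405 N/mm
N_a = Gd⁴/(8D³k) = (78.6×10³ × 3.4⁴)/(8 × 32.0³ × 1.7405)
    = 1.05036e+07 / 456251 = 23.02 → 23 coils

23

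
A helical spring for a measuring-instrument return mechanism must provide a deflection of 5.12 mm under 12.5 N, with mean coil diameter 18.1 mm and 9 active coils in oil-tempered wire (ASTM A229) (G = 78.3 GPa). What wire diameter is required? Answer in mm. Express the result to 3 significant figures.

Required rate k = F/δ = 12.5/5.12 = 2.4414 N/mm
d = (8D³N_a·k / G)^(1/4) = (8·18.1³·9·2.4414 / (78.3×10³))^0.25
  = (13.312)^0.25 = 1.9101 mm

1.91 mm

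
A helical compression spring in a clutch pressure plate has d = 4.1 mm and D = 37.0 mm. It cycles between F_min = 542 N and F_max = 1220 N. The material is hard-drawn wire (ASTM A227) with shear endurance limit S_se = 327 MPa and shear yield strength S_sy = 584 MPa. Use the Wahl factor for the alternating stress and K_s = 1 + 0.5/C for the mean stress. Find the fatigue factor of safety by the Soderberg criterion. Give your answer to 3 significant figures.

C = D/d = 37.0/4.1 = 9.0244; K_W = (4C−1)/(4C−4)+0.615/C = 1.1616; K_s = 1+0.5/C = 1.0554
F_a = (F_max−F_min)/2 = 339 N; F_m = (F_max+F_min)/2 = 881 N
τ_a = K_W·8F_aD/(πd³) = 1.1616 × 463.44 = 538.33 MPa
τ_m = K_s·8F_mD/(πd³) = 1.0554 × 1204.4 = 1271.1 MPa
Soderberg: 1/n_f = τ_a/S_se + τ_m/S_sy = 538.33/327 + 1271.1/584 = 1.64628 + 2.17657 = 3.8229
n_f = 1/3.8229 = 0.2616

0.262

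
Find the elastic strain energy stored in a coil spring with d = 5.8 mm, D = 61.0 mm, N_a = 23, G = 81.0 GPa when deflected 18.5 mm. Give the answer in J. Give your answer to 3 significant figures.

k = Gd⁴/(8D³N_a) = (81.0×10³)(5.8⁴)/(8·61.0³·23) = 2.1948 N/mm
U = ½kδ² = 0.5 × 2.1948 × 18.5² = 375.58 N·mm = 0.37558 J

0.376 J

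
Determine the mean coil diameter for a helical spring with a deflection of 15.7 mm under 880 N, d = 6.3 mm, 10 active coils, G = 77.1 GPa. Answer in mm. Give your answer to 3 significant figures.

30.0 mm

Required rate k = F/δ = 880/15.7 = 56.051 N/mm
D = (Gd⁴/(8N_a·k))^(1/3) = (77.1×10³·6.3⁴/(8·10·56.051))^(1/3)
  = (27085.9)^(1/3) = 30.0318 mm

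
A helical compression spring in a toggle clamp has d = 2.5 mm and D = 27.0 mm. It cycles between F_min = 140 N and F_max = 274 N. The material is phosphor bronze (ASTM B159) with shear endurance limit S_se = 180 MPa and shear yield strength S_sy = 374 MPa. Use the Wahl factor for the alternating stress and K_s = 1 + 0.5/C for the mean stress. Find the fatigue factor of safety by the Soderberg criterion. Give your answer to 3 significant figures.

0.227

C = D/d = 27.0/2.5 = 10.8000; K_W = (4C−1)/(4C−4)+0.615/C = 1.1335; K_s = 1+0.5/C = 1.0463
F_a = (F_max−F_min)/2 = 67 N; F_m = (F_max+F_min)/2 = 207 N
τ_a = K_W·8F_aD/(πd³) = 1.1335 × 294.82 = 334.17 MPa
τ_m = K_s·8F_mD/(πd³) = 1.0463 × 910.87 = 953.04 MPa
Soderberg: 1/n_f = τ_a/S_se + τ_m/S_sy = 334.17/180 + 953.04/374 = 1.85651 + 2.54822 = 4.4047
n_f = 1/4.4047 = 0.227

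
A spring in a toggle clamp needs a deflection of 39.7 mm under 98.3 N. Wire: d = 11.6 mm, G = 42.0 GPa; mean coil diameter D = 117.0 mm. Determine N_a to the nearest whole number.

Required rate k = F/δ = 98.3/39.7 = 2.4761 N/mm
N_a = Gd⁴/(8D³k) = (42.0×10³ × 11.6⁴)/(8 × 117.0³ × 2.4761)
    = 7.60469e+08 / 3.17257e+07 = 23.97 → 24 coils

24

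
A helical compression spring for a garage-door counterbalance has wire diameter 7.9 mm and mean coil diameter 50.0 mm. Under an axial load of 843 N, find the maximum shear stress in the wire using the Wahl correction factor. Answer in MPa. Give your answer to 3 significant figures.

Spring index C = D/d = 50.0/7.9 = 6.3291
K_W = (4C−1)/(4C−4) + 0.615/C = 24.316/21.316 + 0.0972 = 1.2379
τ₀ = 8FD/(πd³) = 8·843·50.0/(π·7.9³) = 337200/1548.9 = 217.7 MPa
τ_max = K·τ₀ = 1.2379 × 217.7 = 269.49 MPa

269 MPa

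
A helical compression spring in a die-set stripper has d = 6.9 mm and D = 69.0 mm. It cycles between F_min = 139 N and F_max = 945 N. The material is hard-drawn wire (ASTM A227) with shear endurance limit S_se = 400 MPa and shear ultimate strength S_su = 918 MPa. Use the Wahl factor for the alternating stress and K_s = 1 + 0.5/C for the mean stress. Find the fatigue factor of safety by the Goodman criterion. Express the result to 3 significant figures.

C = D/d = 69.0/6.9 = 10.0000; K_W = (4C−1)/(4C−4)+0.615/C = 1.1448; K_s = 1+0.5/C = 1.0500
F_a = (F_max−F_min)/2 = 403 N; F_m = (F_max+F_min)/2 = 542 N
τ_a = K_W·8F_aD/(πd³) = 1.1448 × 215.55 = 246.77 MPa
τ_m = K_s·8F_mD/(πd³) = 1.0500 × 289.9 = 304.39 MPa
Goodman: 1/n_f = τ_a/S_se + τ_m/S_su = 246.77/400 + 304.39/918 = 0.61692 + 0.33158 = 0.9485
n_f = 1/0.9485 = 1.054

1.05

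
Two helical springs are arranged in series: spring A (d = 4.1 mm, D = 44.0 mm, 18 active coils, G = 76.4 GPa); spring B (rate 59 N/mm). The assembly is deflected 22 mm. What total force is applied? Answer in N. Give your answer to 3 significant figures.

k_A = Gd⁴/(8D³N_a) = (76.4×10³)(4.1⁴)/(8·44.0³·18) = 1.76 N/mm
Series: 1/k_eq = 1/1.76 + 1/59 = 0.58514; k_eq = 1.709 N/mm
F = k_eq·δ = 1.709·22 = 37.598 N

37.6 N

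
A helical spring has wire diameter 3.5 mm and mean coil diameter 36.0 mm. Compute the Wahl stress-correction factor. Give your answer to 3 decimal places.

1.141

C = D/d = 36.0/3.5 = 10.2857
K_W = (4C−1)/(4C−4) + 0.615/C = 40.143/37.143 + 0.0598 = 1.1406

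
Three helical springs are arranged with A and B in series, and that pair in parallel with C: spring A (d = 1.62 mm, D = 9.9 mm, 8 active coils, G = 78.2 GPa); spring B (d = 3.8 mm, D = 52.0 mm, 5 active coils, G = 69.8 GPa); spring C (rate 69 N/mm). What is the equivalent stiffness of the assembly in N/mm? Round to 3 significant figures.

71.0 N/mm

k_A = Gd⁴/(8D³N_a) = (78.2×10³)(1.62⁴)/(8·9.9³·8) = 8.6732 N/mm
k_B = Gd⁴/(8D³N_a) = (69.8×10³)(3.8⁴)/(8·52.0³·5) = 2.5877 N/mm
Springs A,B series: k_AB = 1/(1/8.6732+1/2.5877) = 1.9931 N/mm; parallel with C: k_eq = 1.9931+69 = 70.993 N/mm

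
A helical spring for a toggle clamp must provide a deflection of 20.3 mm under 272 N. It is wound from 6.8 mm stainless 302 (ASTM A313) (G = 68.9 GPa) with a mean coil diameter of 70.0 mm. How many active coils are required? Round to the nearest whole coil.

Required rate k = F/δ = 272/20.3 = 13.399 N/mm
N_a = Gd⁴/(8D³k) = (68.9×10³ × 6.8⁴)/(8 × 70.0³ × 13.399)
    = 1.47318e+08 / 3.67669e+07 = 4.007 → 4 coils

4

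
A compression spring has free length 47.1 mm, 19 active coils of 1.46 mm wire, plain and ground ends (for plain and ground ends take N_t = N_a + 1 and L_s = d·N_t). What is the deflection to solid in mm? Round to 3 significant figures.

17.9 mm

N_t = 20; L_s = 1.46·20 = 29.2 mm
δ_solid = L₀ − L_s = 47.1 − 29.2 = 17.9 mm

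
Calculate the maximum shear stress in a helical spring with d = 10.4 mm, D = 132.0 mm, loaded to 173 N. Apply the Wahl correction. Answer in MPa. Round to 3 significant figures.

57.5 MPa

Spring index C = D/d = 132.0/10.4 = 12.6923
K_W = (4C−1)/(4C−4) + 0.615/C = 49.769/46.769 + 0.0485 = 1.1126
τ₀ = 8FD/(πd³) = 8·173·132.0/(π·10.4³) = 182688/3533.9 = 51.696 MPa
τ_max = K·τ₀ = 1.1126 × 51.696 = 57.517 MPa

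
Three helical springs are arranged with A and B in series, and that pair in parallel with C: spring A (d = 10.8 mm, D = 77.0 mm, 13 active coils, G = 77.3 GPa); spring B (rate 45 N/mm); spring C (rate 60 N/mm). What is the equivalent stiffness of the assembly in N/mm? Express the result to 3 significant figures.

k_A = Gd⁴/(8D³N_a) = (77.3×10³)(10.8⁴)/(8·77.0³·13) = 22.15 N/mm
Springs A,B series: k_AB = 1/(1/22.15+1/45) = 14.844 N/mm; parallel with C: k_eq = 14.844+60 = 74.844 N/mm

74.8 N/mm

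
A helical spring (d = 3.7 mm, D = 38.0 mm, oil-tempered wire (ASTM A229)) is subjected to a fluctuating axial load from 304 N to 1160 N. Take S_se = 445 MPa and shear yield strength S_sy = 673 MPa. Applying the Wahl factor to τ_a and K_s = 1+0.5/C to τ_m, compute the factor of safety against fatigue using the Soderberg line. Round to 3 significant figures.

C = D/d = 38.0/3.7 = 10.2703; K_W = (4C−1)/(4C−4)+0.615/C = 1.1408; K_s = 1+0.5/C = 1.0487
F_a = (F_max−F_min)/2 = 428 N; F_m = (F_max+F_min)/2 = 732 N
τ_a = K_W·8F_aD/(πd³) = 1.1408 × 817.64 = 932.75 MPa
τ_m = K_s·8F_mD/(πd³) = 1.0487 × 1398.4 = 1466.5 MPa
Soderberg: 1/n_f = τ_a/S_se + τ_m/S_sy = 932.75/445 + 1466.5/673 = 2.09607 + 2.17901 = 4.2751
n_f = 1/4.2751 = 0.2339

0.234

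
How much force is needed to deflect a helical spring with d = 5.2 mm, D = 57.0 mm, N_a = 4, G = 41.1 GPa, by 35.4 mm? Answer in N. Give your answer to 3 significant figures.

180 N

k = Gd⁴/(8D³N_a) = (41.1×10³)(5.2⁴)/(8·57.0³·4) = 5.0708 N/mm
F = k·δ = 5.0708 × 35.4 = 179.51 N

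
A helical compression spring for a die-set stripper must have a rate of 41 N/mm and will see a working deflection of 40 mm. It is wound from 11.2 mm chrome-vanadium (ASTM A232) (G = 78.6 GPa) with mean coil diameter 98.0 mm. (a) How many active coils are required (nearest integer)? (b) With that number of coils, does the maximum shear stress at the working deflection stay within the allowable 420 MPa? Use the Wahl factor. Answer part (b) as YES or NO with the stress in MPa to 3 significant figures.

N_a = Gd⁴/(8D³k) = (78.6×10³)(11.2⁴)/(8·98.0³·41) = 4.006 → N_a = 4
Actual rate k = Gd⁴/(8D³·4) = 41.064 N/mm
Working load F = kδ = 41.064·40 = 1642.6 N
C = 98.0/11.2 = 8.7500; K_W = (4C−1)/(4C−4)+0.615/C = 1.1671
τ_max = K_W·8FD/(πd³) = 1.1671·291.77 = 340.51 MPa
τ_max ≤ 420 MPa → acceptable

(a) 4 coils; (b) YES, τ_max = 341 MPa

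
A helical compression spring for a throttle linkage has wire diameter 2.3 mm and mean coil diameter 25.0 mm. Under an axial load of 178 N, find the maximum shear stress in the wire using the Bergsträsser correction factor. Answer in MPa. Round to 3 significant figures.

1050 MPa

Spring index C = D/d = 25.0/2.3 = 10.8696
K_B = (4C+2)/(4C−3) = 45.478/40.478 = 1.1235
τ₀ = 8FD/(πd³) = 8·178·25.0/(π·2.3³) = 35600/38.224 = 931.36 MPa
τ_max = K·τ₀ = 1.1235 × 931.36 = 1046.4 MPa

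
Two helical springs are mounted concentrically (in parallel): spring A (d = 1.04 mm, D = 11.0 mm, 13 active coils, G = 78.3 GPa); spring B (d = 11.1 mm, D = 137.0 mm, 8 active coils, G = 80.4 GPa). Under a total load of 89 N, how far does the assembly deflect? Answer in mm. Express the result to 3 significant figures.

11.0 mm

k_A = Gd⁴/(8D³N_a) = (78.3×10³)(1.04⁴)/(8·11.0³·13) = 0.66173 N/mm
k_B = Gd⁴/(8D³N_a) = (80.4×10³)(11.1⁴)/(8·137.0³·8) = 7.4166 N/mm
Parallel: k_eq = 0.66173 + 7.4166 = 8.0784 N/mm
δ = F/k_eq = 89/8.0784 = 11.017 mm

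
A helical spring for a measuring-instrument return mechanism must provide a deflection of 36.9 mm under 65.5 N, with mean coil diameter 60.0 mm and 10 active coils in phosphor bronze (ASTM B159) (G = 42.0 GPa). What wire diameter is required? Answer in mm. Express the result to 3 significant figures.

5.20 mm

Required rate k = F/δ = 65.5/36.9 = 1.7751 N/mm
d = (8D³N_a·k / G)^(1/4) = (8·60.0³·10·1.7751 / (42.0×10³))^0.25
  = (730.31)^0.25 = 5.1985 mm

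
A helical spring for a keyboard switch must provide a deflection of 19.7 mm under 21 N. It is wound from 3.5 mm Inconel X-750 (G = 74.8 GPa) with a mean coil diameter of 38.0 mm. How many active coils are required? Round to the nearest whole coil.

Required rate k = F/δ = 21/19.7 = 1.066 N/mm
N_a = Gd⁴/(8D³k) = (74.8×10³ × 3.5⁴)/(8 × 38.0³ × 1.066)
    = 1.12247e+07 / 467944 = 23.99 → 24 coils

24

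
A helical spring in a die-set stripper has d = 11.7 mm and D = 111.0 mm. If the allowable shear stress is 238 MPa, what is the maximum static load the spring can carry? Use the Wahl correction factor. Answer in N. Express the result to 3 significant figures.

C = D/d = 111.0/11.7 = 9.4872
K_W = (4C−1)/(4C−4) + 0.615/C = 36.949/33.949 + 0.0648 = 1.1532
τ_max = K·8FD/(πd³) → F_max = τ_allow·πd³/(8DK)
F_max = 238·π·11.7³/(8·111.0·1.1532) = 1.1975e+06/1024 = 1169.4 N

1170 N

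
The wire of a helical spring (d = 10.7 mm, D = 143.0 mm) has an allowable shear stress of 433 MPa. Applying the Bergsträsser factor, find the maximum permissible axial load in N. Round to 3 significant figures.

1330 N

C = D/d = 143.0/10.7 = 13.3645
K_B = (4C+2)/(4C−3) = 55.458/50.458 = 1.0991
τ_max = K·8FD/(πd³) → F_max = τ_allow·πd³/(8DK)
F_max = 433·π·10.7³/(8·143.0·1.0991) = 1.6664e+06/1257.4 = 1325.3 N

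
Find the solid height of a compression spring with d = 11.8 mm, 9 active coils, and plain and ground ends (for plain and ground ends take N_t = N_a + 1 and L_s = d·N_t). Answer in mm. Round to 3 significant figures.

plain and ground ends: N_t = N_a + 1 = 9 + 1 = 10
L_s = d·N_t = 11.8 × 10 = 118 mm

118 mm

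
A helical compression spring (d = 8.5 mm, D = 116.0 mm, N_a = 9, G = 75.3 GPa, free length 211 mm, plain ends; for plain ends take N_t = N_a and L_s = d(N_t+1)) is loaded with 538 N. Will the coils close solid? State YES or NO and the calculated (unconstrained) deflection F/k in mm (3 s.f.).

YES, δ = 154 mm

k = Gd⁴/(8D³N_a) = (75.3×10³)(8.5⁴)/(8·116.0³·9) = 3.4976 N/mm
N_t = 9; L_s = 8.5·10 = 85 mm; δ_solid = L₀ − L_s = 211 − 85 = 126 mm
δ = F/k = 538/3.4976 = 153.82 mm
δ ≥ δ_solid → spring goes solid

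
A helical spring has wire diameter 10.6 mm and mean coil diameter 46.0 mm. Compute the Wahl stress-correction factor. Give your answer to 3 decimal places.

C = D/d = 46.0/10.6 = 4.3396
K_W = (4C−1)/(4C−4) + 0.615/C = 16.358/13.358 + 0.1417 = 1.3663

1.366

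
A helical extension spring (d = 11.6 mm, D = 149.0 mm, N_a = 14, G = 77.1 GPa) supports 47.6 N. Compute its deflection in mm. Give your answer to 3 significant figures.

12.6 mm

k = Gd⁴/(8D³N_a) = (77.1×10³)(11.6⁴)/(8·149.0³·14) = 3.768 N/mm
δ = F/k = 47.6 / 3.768 = 12.633 mm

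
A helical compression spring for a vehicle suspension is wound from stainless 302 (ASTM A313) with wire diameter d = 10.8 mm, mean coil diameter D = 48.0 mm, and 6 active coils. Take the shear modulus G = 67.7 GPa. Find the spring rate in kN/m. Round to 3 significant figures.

k = Gd⁴/(8D³N_a) = (67.7×10³ × 10.8⁴) / (8 × 48.0³ × 6)
  = 9.21051e+08 / 5.30842e+06 = 173.51 N/mm

174 kN/m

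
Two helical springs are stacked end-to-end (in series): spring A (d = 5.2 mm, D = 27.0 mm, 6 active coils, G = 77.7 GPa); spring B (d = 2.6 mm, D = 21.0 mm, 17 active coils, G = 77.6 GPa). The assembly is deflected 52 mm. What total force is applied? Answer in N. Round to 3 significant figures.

k_A = Gd⁴/(8D³N_a) = (77.7×10³)(5.2⁴)/(8·27.0³·6) = 60.131 N/mm
k_B = Gd⁴/(8D³N_a) = (77.6×10³)(2.6⁴)/(8·21.0³·17) = 2.8155 N/mm
Series: 1/k_eq = 1/60.131 + 1/2.8155 = 0.3718; k_eq = 2.6896 N/mm
F = k_eq·δ = 2.6896·52 = 139.86 N

140 N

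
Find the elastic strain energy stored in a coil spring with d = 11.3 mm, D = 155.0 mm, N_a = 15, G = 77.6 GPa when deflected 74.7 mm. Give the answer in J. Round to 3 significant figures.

7.90 J

k = Gd⁴/(8D³N_a) = (77.6×10³)(11.3⁴)/(8·155.0³·15) = 2.8314 N/mm
U = ½kδ² = 0.5 × 2.8314 × 74.7² = 7899.7 N·mm = 7.8997 J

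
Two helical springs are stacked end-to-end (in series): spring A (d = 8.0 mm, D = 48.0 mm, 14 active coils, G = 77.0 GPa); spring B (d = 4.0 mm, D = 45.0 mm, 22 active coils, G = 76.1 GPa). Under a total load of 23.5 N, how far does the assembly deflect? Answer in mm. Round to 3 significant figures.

20.3 mm

k_A = Gd⁴/(8D³N_a) = (77.0×10³)(8.0⁴)/(8·48.0³·14) = 25.463 N/mm
k_B = Gd⁴/(8D³N_a) = (76.1×10³)(4.0⁴)/(8·45.0³·22) = 1.2147 N/mm
Series: 1/k_eq = 1/25.463 + 1/1.2147 = 0.86251; k_eq = 1.1594 N/mm
δ = F/k_eq = 23.5/1.1594 = 20.269 mm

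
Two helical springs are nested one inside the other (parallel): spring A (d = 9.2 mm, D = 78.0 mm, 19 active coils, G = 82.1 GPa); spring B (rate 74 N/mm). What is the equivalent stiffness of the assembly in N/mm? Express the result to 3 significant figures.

k_A = Gd⁴/(8D³N_a) = (82.1×10³)(9.2⁴)/(8·78.0³·19) = 8.1539 N/mm
Parallel: k_eq = 8.1539 + 74 = 82.154 N/mm

82.2 N/mm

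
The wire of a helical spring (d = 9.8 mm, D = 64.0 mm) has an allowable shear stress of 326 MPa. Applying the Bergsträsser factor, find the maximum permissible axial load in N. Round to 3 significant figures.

C = D/d = 64.0/9.8 = 6.5306
K_B = (4C+2)/(4C−3) = 28.122/23.122 = 1.2162
τ_max = K·8FD/(πd³) → F_max = τ_allow·πd³/(8DK)
F_max = 326·π·9.8³/(8·64.0·1.2162) = 9.6393e+05/622.71 = 1547.9 N

1550 N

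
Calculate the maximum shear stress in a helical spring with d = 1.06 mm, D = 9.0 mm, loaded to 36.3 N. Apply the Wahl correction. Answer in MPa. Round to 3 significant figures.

Spring index C = D/d = 9.0/1.06 = 8.4906
K_W = (4C−1)/(4C−4) + 0.615/C = 32.962/29.962 + 0.0724 = 1.1726
τ₀ = 8FD/(πd³) = 8·36.3·9.0/(π·1.06³) = 2613.6/3.7417 = 698.51 MPa
τ_max = K·τ₀ = 1.1726 × 698.51 = 819.04 MPa

819 MPa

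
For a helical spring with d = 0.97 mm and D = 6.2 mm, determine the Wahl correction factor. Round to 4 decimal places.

C = D/d = 6.2/0.97 = 6.3918
K_W = (4C−1)/(4C−4) + 0.615/C = 24.567/21.567 + 0.0962 = 1.2353

1.2353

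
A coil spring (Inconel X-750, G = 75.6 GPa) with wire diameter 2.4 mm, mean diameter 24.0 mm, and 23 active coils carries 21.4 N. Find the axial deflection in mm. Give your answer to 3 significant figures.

21.7 mm

k = Gd⁴/(8D³N_a) = (75.6×10³)(2.4⁴)/(8·24.0³·23) = 0.98609 N/mm
δ = F/k = 21.4 / 0.98609 = 21.702 mm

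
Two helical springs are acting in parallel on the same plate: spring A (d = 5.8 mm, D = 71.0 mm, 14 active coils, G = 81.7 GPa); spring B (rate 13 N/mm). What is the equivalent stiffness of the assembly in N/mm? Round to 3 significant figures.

k_A = Gd⁴/(8D³N_a) = (81.7×10³)(5.8⁴)/(8·71.0³·14) = 2.3064 N/mm
Parallel: k_eq = 2.3064 + 13 = 15.306 N/mm

15.3 N/mm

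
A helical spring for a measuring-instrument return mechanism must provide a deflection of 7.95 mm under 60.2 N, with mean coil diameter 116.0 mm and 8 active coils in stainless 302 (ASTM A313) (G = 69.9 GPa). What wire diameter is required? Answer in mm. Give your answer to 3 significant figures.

10.2 mm

Required rate k = F/δ = 60.2/7.95 = 7.5723 N/mm
d = (8D³N_a·k / G)^(1/4) = (8·116.0³·8·7.5723 / (69.9×10³))^0.25
  = (10822)^0.25 = 10.1994 mm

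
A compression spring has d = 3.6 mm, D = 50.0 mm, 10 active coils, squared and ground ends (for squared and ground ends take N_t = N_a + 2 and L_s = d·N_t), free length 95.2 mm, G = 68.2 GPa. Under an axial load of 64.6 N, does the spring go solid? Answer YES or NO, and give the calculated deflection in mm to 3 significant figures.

YES, δ = 56.4 mm

k = Gd⁴/(8D³N_a) = (68.2×10³)(3.6⁴)/(8·50.0³·10) = 1.1455 N/mm
N_t = 12; L_s = 3.6·12 = 43.2 mm; δ_solid = L₀ − L_s = 95.2 − 43.2 = 52 mm
δ = F/k = 64.6/1.1455 = 56.395 mm
δ ≥ δ_solid → spring goes solid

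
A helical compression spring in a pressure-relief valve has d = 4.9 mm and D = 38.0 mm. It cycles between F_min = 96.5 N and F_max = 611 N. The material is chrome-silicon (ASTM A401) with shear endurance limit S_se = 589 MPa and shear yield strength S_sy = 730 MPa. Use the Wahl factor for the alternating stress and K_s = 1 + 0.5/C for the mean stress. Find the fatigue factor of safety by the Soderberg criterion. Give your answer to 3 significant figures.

C = D/d = 38.0/4.9 = 7.7551; K_W = (4C−1)/(4C−4)+0.615/C = 1.1903; K_s = 1+0.5/C = 1.0645
F_a = (F_max−F_min)/2 = 257.25 N; F_m = (F_max+F_min)/2 = 353.75 N
τ_a = K_W·8F_aD/(πd³) = 1.1903 × 211.59 = 251.86 MPa
τ_m = K_s·8F_mD/(πd³) = 1.0645 × 290.96 = 309.72 MPa
Soderberg: 1/n_f = τ_a/S_se + τ_m/S_sy = 251.86/589 + 309.72/730 = 0.42761 + 0.42427 = 0.85188
n_f = 1/0.85188 = 1.174

1.17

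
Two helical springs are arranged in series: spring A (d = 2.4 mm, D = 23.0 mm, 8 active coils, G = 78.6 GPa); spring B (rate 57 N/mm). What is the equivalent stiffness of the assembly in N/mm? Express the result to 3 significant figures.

k_A = Gd⁴/(8D³N_a) = (78.6×10³)(2.4⁴)/(8·23.0³·8) = 3.3489 N/mm
Series: 1/k_eq = 1/3.3489 + 1/57 = 0.31615; k_eq = 3.1631 N/mm

3.16 N/mm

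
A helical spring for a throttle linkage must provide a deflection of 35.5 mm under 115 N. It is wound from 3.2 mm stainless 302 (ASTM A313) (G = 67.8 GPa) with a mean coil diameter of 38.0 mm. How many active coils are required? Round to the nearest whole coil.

5

Required rate k = F/δ = 115/35.5 = 3.2394 N/mm
N_a = Gd⁴/(8D³k) = (67.8×10³ × 3.2⁴)/(8 × 38.0³ × 3.2394)
    = 7.10935e+06 / 1.42203e+06 = 4.999 → 5 coils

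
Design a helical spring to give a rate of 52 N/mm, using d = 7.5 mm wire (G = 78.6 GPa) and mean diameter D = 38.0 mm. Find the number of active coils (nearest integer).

11

N_a = Gd⁴/(8D³k) = (78.6×10³ × 7.5⁴)/(8 × 38.0³ × 52)
    = 2.48695e+08 / 2.28268e+07 = 10.89 → 11 coils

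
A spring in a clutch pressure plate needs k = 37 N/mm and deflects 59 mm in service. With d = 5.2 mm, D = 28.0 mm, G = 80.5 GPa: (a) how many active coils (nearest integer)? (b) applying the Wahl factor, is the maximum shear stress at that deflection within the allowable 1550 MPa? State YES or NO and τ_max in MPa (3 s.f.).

N_a = Gd⁴/(8D³k) = (80.5×10³)(5.2⁴)/(8·28.0³·37) = 9.058 → N_a = 9
Actual rate k = Gd⁴/(8D³·9) = 37.239 N/mm
Working load F = kδ = 37.239·59 = 2197.1 N
C = 28.0/5.2 = 5.3846; K_W = (4C−1)/(4C−4)+0.615/C = 1.2853
τ_max = K_W·8FD/(πd³) = 1.2853·1114.1 = 1432 MPa
τ_max ≤ 1550 MPa → acceptable

(a) 9 coils; (b) YES, τ_max = 1430 MPa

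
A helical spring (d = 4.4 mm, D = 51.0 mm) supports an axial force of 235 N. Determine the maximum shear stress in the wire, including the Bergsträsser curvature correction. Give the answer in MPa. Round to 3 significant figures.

Spring index C = D/d = 51.0/4.4 = 11.5909
K_B = (4C+2)/(4C−3) = 48.364/43.364 = 1.1153
τ₀ = 8FD/(πd³) = 8·235·51.0/(π·4.4³) = 95880/267.61 = 358.28 MPa
τ_max = K·τ₀ = 1.1153 × 358.28 = 399.59 MPa

400 MPa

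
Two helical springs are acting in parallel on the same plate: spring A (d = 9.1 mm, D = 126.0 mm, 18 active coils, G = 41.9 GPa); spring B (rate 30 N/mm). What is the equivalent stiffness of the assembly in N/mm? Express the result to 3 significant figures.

k_A = Gd⁴/(8D³N_a) = (41.9×10³)(9.1⁴)/(8·126.0³·18) = 0.99748 N/mm
Parallel: k_eq = 0.99748 + 30 = 30.997 N/mm

31.0 N/mm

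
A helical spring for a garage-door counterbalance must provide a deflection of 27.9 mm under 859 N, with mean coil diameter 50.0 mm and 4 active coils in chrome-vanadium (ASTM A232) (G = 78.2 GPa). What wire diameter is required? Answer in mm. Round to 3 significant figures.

6.30 mm

Required rate k = F/δ = 859/27.9 = 30.789 N/mm
d = (8D³N_a·k / G)^(1/4) = (8·50.0³·4·30.789 / (78.2×10³))^0.25
  = (1574.9)^0.25 = 6.2996 mm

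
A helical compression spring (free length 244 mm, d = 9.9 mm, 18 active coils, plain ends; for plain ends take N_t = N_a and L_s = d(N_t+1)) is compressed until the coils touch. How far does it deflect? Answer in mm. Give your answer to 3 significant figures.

55.9 mm

N_t = 18; L_s = 9.9·19 = 188.1 mm
δ_solid = L₀ − L_s = 244 − 188.1 = 55.9 mm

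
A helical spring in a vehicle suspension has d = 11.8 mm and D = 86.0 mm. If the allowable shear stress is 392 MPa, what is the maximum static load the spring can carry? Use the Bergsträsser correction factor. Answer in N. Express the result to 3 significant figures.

C = D/d = 86.0/11.8 = 7.2881
K_B = (4C+2)/(4C−3) = 31.153/26.153 = 1.1912
τ_max = K·8FD/(πd³) → F_max = τ_allow·πd³/(8DK)
F_max = 392·π·11.8³/(8·86.0·1.1912) = 2.0234e+06/819.54 = 2469 N

2470 N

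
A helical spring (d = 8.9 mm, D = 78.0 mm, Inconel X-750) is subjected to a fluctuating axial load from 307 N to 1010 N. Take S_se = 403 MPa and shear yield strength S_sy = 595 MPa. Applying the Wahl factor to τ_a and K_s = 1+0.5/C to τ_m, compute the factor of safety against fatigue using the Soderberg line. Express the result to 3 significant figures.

C = D/d = 78.0/8.9 = 8.7640; K_W = (4C−1)/(4C−4)+0.615/C = 1.1668; K_s = 1+0.5/C = 1.0571
F_a = (F_max−F_min)/2 = 351.5 N; F_m = (F_max+F_min)/2 = 658.5 N
τ_a = K_W·8F_aD/(πd³) = 1.1668 × 99.035 = 115.55 MPa
τ_m = K_s·8F_mD/(πd³) = 1.0571 × 185.53 = 196.12 MPa
Soderberg: 1/n_f = τ_a/S_se + τ_m/S_sy = 115.55/403 + 196.12/595 = 0.28673 + 0.32961 = 0.61634
n_f = 1/0.61634 = 1.622

1.62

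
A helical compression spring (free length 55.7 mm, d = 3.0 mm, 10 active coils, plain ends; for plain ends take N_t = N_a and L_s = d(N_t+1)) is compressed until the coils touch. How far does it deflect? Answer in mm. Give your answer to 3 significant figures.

22.7 mm

N_t = 10; L_s = 3.0·11 = 33 mm
δ_solid = L₀ − L_s = 55.7 − 33 = 22.7 mm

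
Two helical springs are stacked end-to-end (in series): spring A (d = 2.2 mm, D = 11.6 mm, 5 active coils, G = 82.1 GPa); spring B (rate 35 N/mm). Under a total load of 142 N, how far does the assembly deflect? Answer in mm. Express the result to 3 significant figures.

8.67 mm

k_A = Gd⁴/(8D³N_a) = (82.1×10³)(2.2⁴)/(8·11.6³·5) = 30.803 N/mm
Series: 1/k_eq = 1/30.803 + 1/35 = 0.061035; k_eq = 16.384 N/mm
δ = F/k_eq = 142/16.384 = 8.667 mm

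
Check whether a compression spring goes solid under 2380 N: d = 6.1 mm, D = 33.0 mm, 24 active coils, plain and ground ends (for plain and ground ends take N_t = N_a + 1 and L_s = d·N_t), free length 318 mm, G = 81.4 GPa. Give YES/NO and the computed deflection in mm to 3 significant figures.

k = Gd⁴/(8D³N_a) = (81.4×10³)(6.1⁴)/(8·33.0³·24) = 16.334 N/mm
N_t = 25; L_s = 6.1·25 = 152.5 mm; δ_solid = L₀ − L_s = 318 − 152.5 = 165.5 mm
δ = F/k = 2380/16.334 = 145.71 mm
δ < δ_solid → spring does not go solid

NO, δ = 146 mm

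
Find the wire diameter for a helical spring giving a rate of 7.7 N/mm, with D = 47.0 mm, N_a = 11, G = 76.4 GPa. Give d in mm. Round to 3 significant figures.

5.51 mm

d = (8D³N_a·k / G)^(1/4) = (8·47.0³·11·7.7 / (76.4×10³))^0.25
  = (920.82)^0.25 = 5.5086 mm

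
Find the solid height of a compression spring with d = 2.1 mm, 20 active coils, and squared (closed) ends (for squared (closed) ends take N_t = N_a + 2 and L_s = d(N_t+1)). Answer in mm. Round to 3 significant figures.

48.3 mm

squared (closed) ends: N_t = N_a + 2 = 20 + 2 = 22
L_s = d·(N_t+1) = 2.1 × 23 = 48.3 mm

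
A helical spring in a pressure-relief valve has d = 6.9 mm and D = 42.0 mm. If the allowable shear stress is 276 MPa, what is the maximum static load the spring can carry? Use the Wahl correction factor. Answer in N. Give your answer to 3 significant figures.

C = D/d = 42.0/6.9 = 6.0870
K_W = (4C−1)/(4C−4) + 0.615/C = 23.348/20.348 + 0.1010 = 1.2485
τ_max = K·8FD/(πd³) → F_max = τ_allow·πd³/(8DK)
F_max = 276·π·6.9³/(8·42.0·1.2485) = 2.8484e+05/419.49 = 679.03 N

679 N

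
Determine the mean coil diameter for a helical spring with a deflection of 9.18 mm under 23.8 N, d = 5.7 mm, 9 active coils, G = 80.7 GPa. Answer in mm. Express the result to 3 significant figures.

77.0 mm

Required rate k = F/δ = 23.8/9.18 = 2.5926 N/mm
D = (Gd⁴/(8N_a·k))^(1/3) = (80.7×10³·5.7⁴/(8·9·2.5926))^(1/3)
  = (456359)^(1/3) = 76.9902 mm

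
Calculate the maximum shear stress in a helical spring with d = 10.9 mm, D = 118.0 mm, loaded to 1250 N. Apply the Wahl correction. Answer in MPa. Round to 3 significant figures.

329 MPa

Spring index C = D/d = 118.0/10.9 = 10.8257
K_W = (4C−1)/(4C−4) + 0.615/C = 42.303/39.303 + 0.0568 = 1.1331
τ₀ = 8FD/(πd³) = 8·1250·118.0/(π·10.9³) = 1.18e+06/4068.5 = 290.04 MPa
τ_max = K·τ₀ = 1.1331 × 290.04 = 328.65 MPa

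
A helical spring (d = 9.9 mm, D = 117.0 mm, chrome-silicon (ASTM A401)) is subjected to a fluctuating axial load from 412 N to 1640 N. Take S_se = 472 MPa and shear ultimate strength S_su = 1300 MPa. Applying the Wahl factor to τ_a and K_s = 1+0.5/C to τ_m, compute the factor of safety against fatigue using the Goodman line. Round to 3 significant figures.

1.43

C = D/d = 117.0/9.9 = 11.8182; K_W = (4C−1)/(4C−4)+0.615/C = 1.1214; K_s = 1+0.5/C = 1.0423
F_a = (F_max−F_min)/2 = 614 N; F_m = (F_max+F_min)/2 = 1026 N
τ_a = K_W·8F_aD/(πd³) = 1.1214 × 188.53 = 211.42 MPa
τ_m = K_s·8F_mD/(πd³) = 1.0423 × 315.04 = 328.37 MPa
Goodman: 1/n_f = τ_a/S_se + τ_m/S_su = 211.42/472 + 328.37/1300 = 0.44791 + 0.25259 = 0.70051
n_f = 1/0.70051 = 1.428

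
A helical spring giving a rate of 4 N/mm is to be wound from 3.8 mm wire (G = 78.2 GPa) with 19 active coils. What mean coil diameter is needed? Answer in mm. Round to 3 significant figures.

D = (Gd⁴/(8N_a·k))^(1/3) = (78.2×10³·3.8⁴/(8·19·4))^(1/3)
  = (26818.7)^(1/3) = 29.9327 mm

29.9 mm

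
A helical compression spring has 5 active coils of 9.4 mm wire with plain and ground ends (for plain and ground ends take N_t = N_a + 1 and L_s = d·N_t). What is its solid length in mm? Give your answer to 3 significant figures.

56.4 mm

plain and ground ends: N_t = N_a + 1 = 5 + 1 = 6
L_s = d·N_t = 9.4 × 6 = 56.4 mm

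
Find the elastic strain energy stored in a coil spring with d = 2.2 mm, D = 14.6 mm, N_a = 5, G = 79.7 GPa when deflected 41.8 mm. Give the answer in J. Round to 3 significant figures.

13.1 J

k = Gd⁴/(8D³N_a) = (79.7×10³)(2.2⁴)/(8·14.6³·5) = 14.998 N/mm
U = ½kδ² = 0.5 × 14.998 × 41.8² = 13102 N·mm = 13.102 J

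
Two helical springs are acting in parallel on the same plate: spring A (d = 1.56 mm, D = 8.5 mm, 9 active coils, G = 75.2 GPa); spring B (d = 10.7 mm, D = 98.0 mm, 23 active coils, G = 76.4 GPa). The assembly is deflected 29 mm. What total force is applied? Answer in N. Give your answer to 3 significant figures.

k_A = Gd⁴/(8D³N_a) = (75.2×10³)(1.56⁴)/(8·8.5³·9) = 10.072 N/mm
k_B = Gd⁴/(8D³N_a) = (76.4×10³)(10.7⁴)/(8·98.0³·23) = 5.7827 N/mm
Parallel: k_eq = 10.072 + 5.7827 = 15.855 N/mm
F = k_eq·δ = 15.855·29 = 459.79 N

460 N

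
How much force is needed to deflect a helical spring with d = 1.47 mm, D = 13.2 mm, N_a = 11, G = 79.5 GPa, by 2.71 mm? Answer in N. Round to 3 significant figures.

4.97 N

k = Gd⁴/(8D³N_a) = (79.5×10³)(1.47⁴)/(8·13.2³·11) = 1.8341 N/mm
F = k·δ = 1.8341 × 2.71 = 4.9705 N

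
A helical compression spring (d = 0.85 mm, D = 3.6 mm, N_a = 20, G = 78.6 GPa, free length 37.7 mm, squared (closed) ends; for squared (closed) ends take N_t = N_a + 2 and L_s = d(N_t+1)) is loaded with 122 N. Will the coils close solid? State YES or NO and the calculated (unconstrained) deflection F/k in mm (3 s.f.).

k = Gd⁴/(8D³N_a) = (78.6×10³)(0.85⁴)/(8·3.6³·20) = 5.4963 N/mm
N_t = 22; L_s = 0.85·23 = 19.55 mm; δ_solid = L₀ − L_s = 37.7 − 19.55 = 18.15 mm
δ = F/k = 122/5.4963 = 22.197 mm
δ ≥ δ_solid → spring goes solid

YES, δ = 22.2 mm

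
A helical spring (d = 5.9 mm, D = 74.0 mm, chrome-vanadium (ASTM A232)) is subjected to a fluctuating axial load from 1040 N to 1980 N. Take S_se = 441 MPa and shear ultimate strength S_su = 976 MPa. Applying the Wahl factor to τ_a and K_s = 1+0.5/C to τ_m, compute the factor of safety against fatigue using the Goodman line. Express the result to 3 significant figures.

0.390

C = D/d = 74.0/5.9 = 12.5424; K_W = (4C−1)/(4C−4)+0.615/C = 1.1140; K_s = 1+0.5/C = 1.0399
F_a = (F_max−F_min)/2 = 470 N; F_m = (F_max+F_min)/2 = 1510 N
τ_a = K_W·8F_aD/(πd³) = 1.1140 × 431.23 = 480.4 MPa
τ_m = K_s·8F_mD/(πd³) = 1.0399 × 1385.5 = 1440.7 MPa
Goodman: 1/n_f = τ_a/S_se + τ_m/S_su = 480.4/441 + 1440.7/976 = 1.08934 + 1.47611 = 2.5655
n_f = 1/2.5655 = 0.3898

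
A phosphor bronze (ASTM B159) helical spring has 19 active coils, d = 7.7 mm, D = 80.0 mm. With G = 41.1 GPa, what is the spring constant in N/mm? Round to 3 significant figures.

k = Gd⁴/(8D³N_a) = (41.1×10³ × 7.7⁴) / (8 × 80.0³ × 19)
  = 1.44479e+08 / 7.7824e+07 = 1.8565 N/mm

1.86 N/mm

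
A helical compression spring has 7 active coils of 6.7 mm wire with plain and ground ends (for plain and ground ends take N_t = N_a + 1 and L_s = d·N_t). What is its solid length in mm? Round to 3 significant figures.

53.6 mm

plain and ground ends: N_t = N_a + 1 = 7 + 1 = 8
L_s = d·N_t = 6.7 × 8 = 53.6 mm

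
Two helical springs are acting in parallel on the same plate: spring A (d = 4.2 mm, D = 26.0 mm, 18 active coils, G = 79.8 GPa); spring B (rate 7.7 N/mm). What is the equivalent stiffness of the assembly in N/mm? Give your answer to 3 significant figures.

17.5 N/mm

k_A = Gd⁴/(8D³N_a) = (79.8×10³)(4.2⁴)/(8·26.0³·18) = 9.8111 N/mm
Parallel: k_eq = 9.8111 + 7.7 = 17.511 N/mm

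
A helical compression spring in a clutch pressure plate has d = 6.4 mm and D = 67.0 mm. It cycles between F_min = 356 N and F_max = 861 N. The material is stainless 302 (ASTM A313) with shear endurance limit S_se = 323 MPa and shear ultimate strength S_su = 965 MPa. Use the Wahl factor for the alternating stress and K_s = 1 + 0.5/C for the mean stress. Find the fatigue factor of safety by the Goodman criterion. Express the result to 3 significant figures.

0.991

C = D/d = 67.0/6.4 = 10.4688; K_W = (4C−1)/(4C−4)+0.615/C = 1.1380; K_s = 1+0.5/C = 1.0478
F_a = (F_max−F_min)/2 = 252.5 N; F_m = (F_max+F_min)/2 = 608.5 N
τ_a = K_W·8F_aD/(πd³) = 1.1380 × 164.34 = 187.01 MPa
τ_m = K_s·8F_mD/(πd³) = 1.0478 × 396.04 = 414.95 MPa
Goodman: 1/n_f = τ_a/S_se + τ_m/S_su = 187.01/323 + 414.95/965 = 0.57897 + 0.43000 = 1.009
n_f = 1/1.009 = 0.9911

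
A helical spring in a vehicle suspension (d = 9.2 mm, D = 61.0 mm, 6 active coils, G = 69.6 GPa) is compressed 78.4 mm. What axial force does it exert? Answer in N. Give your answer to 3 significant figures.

3590 N

k = Gd⁴/(8D³N_a) = (69.6×10³)(9.2⁴)/(8·61.0³·6) = 45.765 N/mm
F = k·δ = 45.765 × 78.4 = 3587.9 N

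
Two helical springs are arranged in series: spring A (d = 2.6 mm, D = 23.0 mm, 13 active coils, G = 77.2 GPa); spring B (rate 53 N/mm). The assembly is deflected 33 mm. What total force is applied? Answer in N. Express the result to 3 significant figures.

k_A = Gd⁴/(8D³N_a) = (77.2×10³)(2.6⁴)/(8·23.0³·13) = 2.788 N/mm
Series: 1/k_eq = 1/2.788 + 1/53 = 0.37755; k_eq = 2.6487 N/mm
F = k_eq·δ = 2.6487·33 = 87.406 N

87.4 N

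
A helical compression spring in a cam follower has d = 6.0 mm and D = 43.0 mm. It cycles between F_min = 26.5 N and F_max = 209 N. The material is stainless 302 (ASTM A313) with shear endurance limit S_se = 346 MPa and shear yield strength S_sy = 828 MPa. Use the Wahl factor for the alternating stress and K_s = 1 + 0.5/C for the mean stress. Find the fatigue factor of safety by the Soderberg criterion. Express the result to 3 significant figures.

C = D/d = 43.0/6.0 = 7.1667; K_W = (4C−1)/(4C−4)+0.615/C = 1.2074; K_s = 1+0.5/C = 1.0698
F_a = (F_max−F_min)/2 = 91.25 N; F_m = (F_max+F_min)/2 = 117.75 N
τ_a = K_W·8F_aD/(πd³) = 1.2074 × 46.258 = 55.854 MPa
τ_m = K_s·8F_mD/(πd³) = 1.0698 × 59.692 = 63.856 MPa
Soderberg: 1/n_f = τ_a/S_se + τ_m/S_sy = 55.854/346 + 63.856/828 = 0.16143 + 0.07712 = 0.23855
n_f = 1/0.23855 = 4.192

4.19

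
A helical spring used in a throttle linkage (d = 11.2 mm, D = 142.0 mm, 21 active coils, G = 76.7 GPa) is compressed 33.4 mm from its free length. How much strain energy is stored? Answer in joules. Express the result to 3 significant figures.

1.40 J

k = Gd⁴/(8D³N_a) = (76.7×10³)(11.2⁴)/(8·142.0³·21) = 2.509 N/mm
U = ½kδ² = 0.5 × 2.509 × 33.4² = 1399.4 N·mm = 1.3994 J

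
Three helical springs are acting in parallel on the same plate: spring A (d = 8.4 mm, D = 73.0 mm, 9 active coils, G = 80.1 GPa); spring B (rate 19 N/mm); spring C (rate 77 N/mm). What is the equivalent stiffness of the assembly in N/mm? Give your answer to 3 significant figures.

110 N/mm

k_A = Gd⁴/(8D³N_a) = (80.1×10³)(8.4⁴)/(8·73.0³·9) = 14.238 N/mm
Parallel: k_eq = 14.238 + 19 + 77 = 110.24 N/mm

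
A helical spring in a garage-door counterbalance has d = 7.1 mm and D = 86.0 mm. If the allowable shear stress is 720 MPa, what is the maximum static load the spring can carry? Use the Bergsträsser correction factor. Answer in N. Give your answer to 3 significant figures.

1060 N

C = D/d = 86.0/7.1 = 12.1127
K_B = (4C+2)/(4C−3) = 50.451/45.451 = 1.1100
τ_max = K·8FD/(πd³) → F_max = τ_allow·πd³/(8DK)
F_max = 720·π·7.1³/(8·86.0·1.1100) = 8.0958e+05/763.69 = 1060.1 N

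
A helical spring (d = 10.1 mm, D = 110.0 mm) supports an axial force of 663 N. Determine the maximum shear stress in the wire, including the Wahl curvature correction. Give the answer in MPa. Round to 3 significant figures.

Spring index C = D/d = 110.0/10.1 = 10.8911
K_W = (4C−1)/(4C−4) + 0.615/C = 42.564/39.564 + 0.0565 = 1.1323
τ₀ = 8FD/(πd³) = 8·663·110.0/(π·10.1³) = 583440/3236.8 = 180.25 MPa
τ_max = K·τ₀ = 1.1323 × 180.25 = 204.1 MPa

204 MPa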